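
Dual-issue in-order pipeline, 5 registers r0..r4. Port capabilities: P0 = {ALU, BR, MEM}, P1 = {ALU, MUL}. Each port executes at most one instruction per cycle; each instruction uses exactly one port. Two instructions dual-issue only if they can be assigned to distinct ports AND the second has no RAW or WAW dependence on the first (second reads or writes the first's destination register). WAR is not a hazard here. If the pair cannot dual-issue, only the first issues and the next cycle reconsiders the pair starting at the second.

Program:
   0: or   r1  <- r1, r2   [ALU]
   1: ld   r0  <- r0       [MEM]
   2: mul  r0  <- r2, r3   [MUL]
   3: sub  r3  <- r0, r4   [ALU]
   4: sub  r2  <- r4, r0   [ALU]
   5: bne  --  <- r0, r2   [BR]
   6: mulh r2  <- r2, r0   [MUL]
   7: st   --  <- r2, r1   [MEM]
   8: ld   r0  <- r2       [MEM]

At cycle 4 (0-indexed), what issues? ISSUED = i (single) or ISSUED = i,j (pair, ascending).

ISSUED = 7

#0 head=0: or.ALU/ld.MEM i0+i1 pair
#1 head=2: mul.MUL i2 RAW r0
#2 head=3: sub.ALU/sub.ALU i3+i4 pair
#3 head=5: bne.BR/mulh.MUL i5+i6 pair
#4 head=7: st.MEM i7 no-port MEM/MEM
#5 head=8: ld.MEM i8 tail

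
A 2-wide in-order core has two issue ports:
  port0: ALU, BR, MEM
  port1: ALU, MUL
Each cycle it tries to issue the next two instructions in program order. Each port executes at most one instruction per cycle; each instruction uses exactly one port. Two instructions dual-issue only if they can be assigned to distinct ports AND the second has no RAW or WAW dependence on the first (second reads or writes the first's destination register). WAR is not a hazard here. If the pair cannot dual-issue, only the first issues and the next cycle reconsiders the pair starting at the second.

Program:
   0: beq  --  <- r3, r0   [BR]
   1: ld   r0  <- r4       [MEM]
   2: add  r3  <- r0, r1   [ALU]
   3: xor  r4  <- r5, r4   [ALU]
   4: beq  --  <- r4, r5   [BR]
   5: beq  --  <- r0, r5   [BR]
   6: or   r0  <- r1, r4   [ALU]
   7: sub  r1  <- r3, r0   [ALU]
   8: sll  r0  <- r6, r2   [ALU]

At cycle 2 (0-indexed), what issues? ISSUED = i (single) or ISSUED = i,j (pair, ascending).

[0] i0  beq.BR  -- no-port BR/MEM
[1] i1  ld.MEM  -- RAW r0
[2] i2/i3  add.ALU;xor.ALU  -- 2-wide
[3] i4  beq.BR  -- no-port BR/BR
[4] i5/i6  beq.BR;or.ALU  -- 2-wide
[5] i7/i8  sub.ALU;sll.ALU  -- 2-wide

ISSUED = 2,3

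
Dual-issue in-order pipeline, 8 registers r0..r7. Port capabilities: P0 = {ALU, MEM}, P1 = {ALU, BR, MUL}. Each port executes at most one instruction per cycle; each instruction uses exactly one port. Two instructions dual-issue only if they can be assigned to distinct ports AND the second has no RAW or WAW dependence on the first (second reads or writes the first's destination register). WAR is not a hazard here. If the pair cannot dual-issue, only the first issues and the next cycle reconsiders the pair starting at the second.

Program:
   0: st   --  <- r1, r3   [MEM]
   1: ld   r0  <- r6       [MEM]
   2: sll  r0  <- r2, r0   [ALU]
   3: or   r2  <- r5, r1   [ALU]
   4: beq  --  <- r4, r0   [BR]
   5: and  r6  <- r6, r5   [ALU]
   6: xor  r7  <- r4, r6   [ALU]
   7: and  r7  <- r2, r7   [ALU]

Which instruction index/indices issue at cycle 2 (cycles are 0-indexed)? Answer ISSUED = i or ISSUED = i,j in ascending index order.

ISSUED = 2,3

c0: i0 st  no-port MEM/MEM
c1: i1 ld  RAW+WAW r0
c2: i2+i3 sll or  pair
c3: i4+i5 beq and  pair
c4: i6 xor  RAW+WAW r7
c5: i7 and  tail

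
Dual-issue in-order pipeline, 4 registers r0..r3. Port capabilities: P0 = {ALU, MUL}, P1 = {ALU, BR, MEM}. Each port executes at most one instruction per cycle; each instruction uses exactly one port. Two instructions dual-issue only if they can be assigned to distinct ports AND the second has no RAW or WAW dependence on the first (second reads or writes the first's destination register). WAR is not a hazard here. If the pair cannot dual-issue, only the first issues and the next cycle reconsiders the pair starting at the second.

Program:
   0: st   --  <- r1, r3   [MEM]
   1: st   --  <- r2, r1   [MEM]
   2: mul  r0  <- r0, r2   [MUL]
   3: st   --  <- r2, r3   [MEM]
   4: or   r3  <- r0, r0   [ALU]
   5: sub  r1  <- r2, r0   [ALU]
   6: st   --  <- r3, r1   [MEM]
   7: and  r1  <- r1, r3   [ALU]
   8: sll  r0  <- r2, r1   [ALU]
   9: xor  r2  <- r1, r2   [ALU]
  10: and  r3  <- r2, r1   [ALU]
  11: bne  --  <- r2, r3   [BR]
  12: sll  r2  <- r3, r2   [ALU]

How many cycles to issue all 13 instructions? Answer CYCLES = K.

CYCLES = 8

[0] i0  st.MEM  -- no-port MEM/MEM
[1] i1+i2  st.MEM mul.MUL  -- dual
[2] i3+i4  st.MEM or.ALU  -- dual
[3] i5  sub.ALU  -- RAW r1
[4] i6+i7  st.MEM and.ALU  -- dual
[5] i8+i9  sll.ALU xor.ALU  -- dual
[6] i10  and.ALU  -- RAW r3
[7] i11+i12  bne.BR sll.ALU  -- dual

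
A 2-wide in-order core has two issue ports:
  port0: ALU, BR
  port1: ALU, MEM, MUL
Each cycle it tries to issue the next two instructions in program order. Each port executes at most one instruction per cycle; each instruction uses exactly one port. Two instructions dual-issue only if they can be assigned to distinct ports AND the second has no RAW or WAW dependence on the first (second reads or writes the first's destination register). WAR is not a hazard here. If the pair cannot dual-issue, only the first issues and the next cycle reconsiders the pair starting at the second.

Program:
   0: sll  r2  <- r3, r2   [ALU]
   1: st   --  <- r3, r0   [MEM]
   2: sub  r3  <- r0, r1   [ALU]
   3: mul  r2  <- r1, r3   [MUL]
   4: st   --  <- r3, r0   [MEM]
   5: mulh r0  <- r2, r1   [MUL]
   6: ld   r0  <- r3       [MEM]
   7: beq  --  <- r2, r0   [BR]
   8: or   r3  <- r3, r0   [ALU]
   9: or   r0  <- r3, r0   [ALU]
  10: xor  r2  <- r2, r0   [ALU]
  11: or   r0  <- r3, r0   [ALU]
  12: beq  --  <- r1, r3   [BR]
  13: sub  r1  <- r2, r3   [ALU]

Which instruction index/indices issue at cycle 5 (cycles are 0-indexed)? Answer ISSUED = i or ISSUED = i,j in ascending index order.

#0 head=0: sll.ALU;st.MEM i0+i1 pair
#1 head=2: sub.ALU i2 RAW r3
#2 head=3: mul.MUL i3 no-port MUL/MEM
#3 head=4: st.MEM i4 no-port MEM/MUL
#4 head=5: mulh.MUL i5 no-port MUL/MEM
#5 head=6: ld.MEM i6 RAW r0
#6 head=7: beq.BR;or.ALU i7+i8 pair
#7 head=9: or.ALU i9 RAW r0
#8 head=10: xor.ALU;or.ALU i10+i11 pair
#9 head=12: beq.BR;sub.ALU i12+i13 pair

ISSUED = 6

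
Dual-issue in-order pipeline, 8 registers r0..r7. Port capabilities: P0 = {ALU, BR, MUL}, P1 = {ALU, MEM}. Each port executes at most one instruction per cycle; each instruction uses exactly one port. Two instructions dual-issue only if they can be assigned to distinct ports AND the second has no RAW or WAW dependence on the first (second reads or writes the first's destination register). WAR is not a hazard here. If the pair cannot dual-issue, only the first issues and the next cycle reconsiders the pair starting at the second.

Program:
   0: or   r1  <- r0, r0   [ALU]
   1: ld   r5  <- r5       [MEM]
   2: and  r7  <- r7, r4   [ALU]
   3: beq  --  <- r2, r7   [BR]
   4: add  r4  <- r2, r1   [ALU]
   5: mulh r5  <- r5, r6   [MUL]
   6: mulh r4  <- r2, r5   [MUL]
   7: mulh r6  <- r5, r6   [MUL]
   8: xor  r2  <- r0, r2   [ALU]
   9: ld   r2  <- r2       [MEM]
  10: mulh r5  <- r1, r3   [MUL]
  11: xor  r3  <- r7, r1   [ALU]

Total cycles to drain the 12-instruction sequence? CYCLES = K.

CYCLES = 8

#0 head=0: or/ld i0+i1 dual
#1 head=2: and i2 RAW r7
#2 head=3: beq/add i3+i4 dual
#3 head=5: mulh i5 no-port MUL/MUL
#4 head=6: mulh i6 no-port MUL/MUL
#5 head=7: mulh/xor i7+i8 dual
#6 head=9: ld/mulh i9+i10 dual
#7 head=11: xor i11 tail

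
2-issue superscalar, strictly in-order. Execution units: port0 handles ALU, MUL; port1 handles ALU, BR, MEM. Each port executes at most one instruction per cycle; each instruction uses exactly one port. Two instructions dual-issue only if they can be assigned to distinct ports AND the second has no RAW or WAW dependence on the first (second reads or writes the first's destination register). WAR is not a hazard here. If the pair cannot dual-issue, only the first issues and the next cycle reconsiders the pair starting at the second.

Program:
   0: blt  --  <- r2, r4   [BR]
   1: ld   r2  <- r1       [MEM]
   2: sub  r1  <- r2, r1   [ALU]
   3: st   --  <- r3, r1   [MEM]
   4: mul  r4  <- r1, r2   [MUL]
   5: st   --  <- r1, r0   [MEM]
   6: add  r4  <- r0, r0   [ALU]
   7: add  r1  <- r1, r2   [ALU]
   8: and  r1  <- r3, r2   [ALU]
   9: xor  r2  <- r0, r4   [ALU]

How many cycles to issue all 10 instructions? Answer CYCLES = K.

CYCLES = 7

#0 head=0: blt i0 no-port BR/MEM
#1 head=1: ld i1 RAW r2
#2 head=2: sub i2 RAW r1
#3 head=3: st;mul i3+i4 dual
#4 head=5: st;add i5+i6 dual
#5 head=7: add i7 WAW r1
#6 head=8: and;xor i8+i9 dual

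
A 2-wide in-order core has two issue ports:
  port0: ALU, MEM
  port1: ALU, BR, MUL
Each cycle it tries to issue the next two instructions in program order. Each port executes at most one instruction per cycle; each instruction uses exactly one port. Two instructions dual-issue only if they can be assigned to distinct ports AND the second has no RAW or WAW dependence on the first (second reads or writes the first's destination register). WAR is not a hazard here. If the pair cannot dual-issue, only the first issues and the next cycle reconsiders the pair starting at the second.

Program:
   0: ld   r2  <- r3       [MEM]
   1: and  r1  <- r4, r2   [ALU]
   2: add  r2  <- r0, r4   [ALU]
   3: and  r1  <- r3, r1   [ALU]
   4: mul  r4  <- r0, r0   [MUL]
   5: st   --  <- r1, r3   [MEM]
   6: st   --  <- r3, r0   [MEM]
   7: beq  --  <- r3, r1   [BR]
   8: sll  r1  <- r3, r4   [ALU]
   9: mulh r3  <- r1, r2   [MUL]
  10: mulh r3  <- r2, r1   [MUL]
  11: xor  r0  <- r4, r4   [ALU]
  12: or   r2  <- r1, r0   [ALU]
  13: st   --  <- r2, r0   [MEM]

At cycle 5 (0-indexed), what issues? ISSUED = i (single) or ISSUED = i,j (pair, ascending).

ISSUED = 8

0. ld @i0  | RAW r2
1. and+add @i1/i2  | dual
2. and+mul @i3/i4  | dual
3. st @i5  | no-port MEM/MEM
4. st+beq @i6/i7  | dual
5. sll @i8  | RAW r1
6. mulh @i9  | no-port MUL/MUL
7. mulh+xor @i10/i11  | dual
8. or @i12  | RAW r2
9. st @i13  | tail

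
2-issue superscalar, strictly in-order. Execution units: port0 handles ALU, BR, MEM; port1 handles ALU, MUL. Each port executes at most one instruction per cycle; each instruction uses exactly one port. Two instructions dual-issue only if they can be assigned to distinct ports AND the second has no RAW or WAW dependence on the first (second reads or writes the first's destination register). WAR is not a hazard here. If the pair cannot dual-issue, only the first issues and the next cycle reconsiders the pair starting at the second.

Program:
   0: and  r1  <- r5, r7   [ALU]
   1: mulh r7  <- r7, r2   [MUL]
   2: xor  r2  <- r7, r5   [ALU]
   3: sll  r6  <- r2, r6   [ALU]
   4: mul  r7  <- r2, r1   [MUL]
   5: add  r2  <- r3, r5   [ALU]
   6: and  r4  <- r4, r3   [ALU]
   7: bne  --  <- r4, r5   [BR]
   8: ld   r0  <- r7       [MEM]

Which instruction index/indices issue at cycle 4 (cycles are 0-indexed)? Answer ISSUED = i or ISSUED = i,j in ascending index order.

  cy0 -> i0+i1 (and;mulh) pair
  cy1 -> i2 (xor) RAW r2
  cy2 -> i3+i4 (sll;mul) pair
  cy3 -> i5+i6 (add;and) pair
  cy4 -> i7 (bne) no-port BR/MEM
  cy5 -> i8 (ld) tail

ISSUED = 7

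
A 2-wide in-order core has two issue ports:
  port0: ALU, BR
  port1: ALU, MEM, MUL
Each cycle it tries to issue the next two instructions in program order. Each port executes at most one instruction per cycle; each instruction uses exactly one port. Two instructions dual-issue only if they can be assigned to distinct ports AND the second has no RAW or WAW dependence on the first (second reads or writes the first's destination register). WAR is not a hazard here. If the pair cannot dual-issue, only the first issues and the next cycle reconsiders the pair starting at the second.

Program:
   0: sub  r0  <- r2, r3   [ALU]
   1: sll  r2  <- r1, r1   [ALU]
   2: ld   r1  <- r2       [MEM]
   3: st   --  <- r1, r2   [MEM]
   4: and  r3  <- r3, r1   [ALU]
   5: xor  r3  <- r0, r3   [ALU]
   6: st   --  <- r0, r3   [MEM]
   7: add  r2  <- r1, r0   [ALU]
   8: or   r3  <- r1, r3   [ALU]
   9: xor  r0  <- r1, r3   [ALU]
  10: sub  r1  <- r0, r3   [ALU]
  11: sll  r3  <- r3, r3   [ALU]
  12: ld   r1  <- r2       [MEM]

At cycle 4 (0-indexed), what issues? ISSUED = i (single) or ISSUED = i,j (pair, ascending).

  cy0 -> i0&i1 (sub/sll) pair
  cy1 -> i2 (ld) no-port MEM/MEM
  cy2 -> i3&i4 (st/and) pair
  cy3 -> i5 (xor) RAW r3
  cy4 -> i6&i7 (st/add) pair
  cy5 -> i8 (or) RAW r3
  cy6 -> i9 (xor) RAW r0
  cy7 -> i10&i11 (sub/sll) pair
  cy8 -> i12 (ld) tail

ISSUED = 6,7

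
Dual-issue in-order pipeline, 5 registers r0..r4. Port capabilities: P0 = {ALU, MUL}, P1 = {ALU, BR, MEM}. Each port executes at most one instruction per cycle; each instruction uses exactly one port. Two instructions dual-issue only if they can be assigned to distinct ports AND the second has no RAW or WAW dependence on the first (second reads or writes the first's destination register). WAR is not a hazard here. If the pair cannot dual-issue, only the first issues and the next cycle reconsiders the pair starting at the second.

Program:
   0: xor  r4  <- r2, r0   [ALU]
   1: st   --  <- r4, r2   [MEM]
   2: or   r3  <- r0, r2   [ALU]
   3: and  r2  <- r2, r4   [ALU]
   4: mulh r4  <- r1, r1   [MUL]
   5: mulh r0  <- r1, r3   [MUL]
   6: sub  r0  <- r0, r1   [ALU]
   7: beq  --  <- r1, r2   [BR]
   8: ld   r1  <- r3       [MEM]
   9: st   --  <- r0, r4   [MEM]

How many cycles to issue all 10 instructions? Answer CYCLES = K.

t=0 i0:xor.ALU ; RAW r4
t=1 i1/i2:st.MEM or.ALU ; dual
t=2 i3/i4:and.ALU mulh.MUL ; dual
t=3 i5:mulh.MUL ; RAW+WAW r0
t=4 i6/i7:sub.ALU beq.BR ; dual
t=5 i8:ld.MEM ; no-port MEM/MEM
t=6 i9:st.MEM ; tail

CYCLES = 7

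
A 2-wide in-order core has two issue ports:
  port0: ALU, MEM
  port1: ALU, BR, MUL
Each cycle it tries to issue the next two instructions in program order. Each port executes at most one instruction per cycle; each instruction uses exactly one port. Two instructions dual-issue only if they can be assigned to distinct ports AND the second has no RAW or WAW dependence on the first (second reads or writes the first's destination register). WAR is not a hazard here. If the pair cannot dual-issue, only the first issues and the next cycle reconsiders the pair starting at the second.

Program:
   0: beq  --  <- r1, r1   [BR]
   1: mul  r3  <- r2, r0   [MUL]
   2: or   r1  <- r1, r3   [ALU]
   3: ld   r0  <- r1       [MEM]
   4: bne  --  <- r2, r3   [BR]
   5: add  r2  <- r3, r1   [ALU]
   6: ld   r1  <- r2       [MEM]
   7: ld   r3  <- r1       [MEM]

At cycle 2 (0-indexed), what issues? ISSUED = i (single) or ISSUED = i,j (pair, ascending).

t=0 i0:beq.BR ; no-port BR/MUL
t=1 i1:mul.MUL ; RAW r3
t=2 i2:or.ALU ; RAW r1
t=3 i3&i4:ld.MEM bne.BR ; pair
t=4 i5:add.ALU ; RAW r2
t=5 i6:ld.MEM ; no-port MEM/MEM
t=6 i7:ld.MEM ; tail

ISSUED = 2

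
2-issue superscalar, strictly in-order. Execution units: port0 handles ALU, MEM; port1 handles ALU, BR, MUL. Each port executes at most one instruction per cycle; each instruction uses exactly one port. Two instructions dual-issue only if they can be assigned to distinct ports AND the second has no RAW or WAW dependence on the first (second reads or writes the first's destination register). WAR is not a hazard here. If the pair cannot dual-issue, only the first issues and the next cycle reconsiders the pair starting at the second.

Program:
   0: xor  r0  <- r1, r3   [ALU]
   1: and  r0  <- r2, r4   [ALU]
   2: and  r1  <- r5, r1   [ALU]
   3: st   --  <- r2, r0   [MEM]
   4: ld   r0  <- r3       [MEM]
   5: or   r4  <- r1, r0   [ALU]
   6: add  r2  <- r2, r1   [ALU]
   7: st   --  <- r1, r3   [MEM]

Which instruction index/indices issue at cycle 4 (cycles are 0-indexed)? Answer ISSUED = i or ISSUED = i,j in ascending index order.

0. xor @i0  | WAW r0
1. and+and @i1&i2  | 2-wide
2. st @i3  | no-port MEM/MEM
3. ld @i4  | RAW r0
4. or+add @i5&i6  | 2-wide
5. st @i7  | tail

ISSUED = 5,6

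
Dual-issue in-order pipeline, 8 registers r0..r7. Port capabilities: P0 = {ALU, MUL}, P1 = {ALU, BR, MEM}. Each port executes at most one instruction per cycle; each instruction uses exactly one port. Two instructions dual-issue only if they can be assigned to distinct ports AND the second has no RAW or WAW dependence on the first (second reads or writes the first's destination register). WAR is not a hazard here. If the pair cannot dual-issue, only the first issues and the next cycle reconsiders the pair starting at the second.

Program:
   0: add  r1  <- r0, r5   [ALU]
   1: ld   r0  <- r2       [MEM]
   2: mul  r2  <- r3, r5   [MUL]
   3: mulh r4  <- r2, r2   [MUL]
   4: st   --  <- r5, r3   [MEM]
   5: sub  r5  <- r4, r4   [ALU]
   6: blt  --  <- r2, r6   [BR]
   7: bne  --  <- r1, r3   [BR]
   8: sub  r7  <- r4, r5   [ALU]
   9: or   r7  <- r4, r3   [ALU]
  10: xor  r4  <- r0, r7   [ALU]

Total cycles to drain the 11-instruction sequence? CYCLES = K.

CYCLES = 7

c0: i0+i1 add;ld  2-wide
c1: i2 mul  no-port MUL/MUL
c2: i3+i4 mulh;st  2-wide
c3: i5+i6 sub;blt  2-wide
c4: i7+i8 bne;sub  2-wide
c5: i9 or  RAW r7
c6: i10 xor  tail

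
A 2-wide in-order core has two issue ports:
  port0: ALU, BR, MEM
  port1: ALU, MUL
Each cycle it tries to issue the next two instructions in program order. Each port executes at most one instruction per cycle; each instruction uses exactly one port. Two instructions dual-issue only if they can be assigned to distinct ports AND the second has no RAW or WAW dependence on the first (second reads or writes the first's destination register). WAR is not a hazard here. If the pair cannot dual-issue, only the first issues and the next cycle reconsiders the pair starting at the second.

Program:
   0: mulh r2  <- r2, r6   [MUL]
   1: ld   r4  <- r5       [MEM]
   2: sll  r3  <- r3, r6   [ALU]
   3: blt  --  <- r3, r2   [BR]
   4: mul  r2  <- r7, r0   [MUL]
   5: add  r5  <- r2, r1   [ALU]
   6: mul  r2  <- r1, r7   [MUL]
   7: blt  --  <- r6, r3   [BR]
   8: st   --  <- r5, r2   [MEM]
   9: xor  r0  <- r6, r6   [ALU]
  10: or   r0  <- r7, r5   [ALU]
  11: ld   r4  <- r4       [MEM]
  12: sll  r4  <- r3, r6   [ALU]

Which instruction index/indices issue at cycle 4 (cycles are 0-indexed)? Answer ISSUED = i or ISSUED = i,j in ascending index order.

ISSUED = 7

[0] i0&i1  mulh.MUL ld.MEM  -- pair
[1] i2  sll.ALU  -- RAW r3
[2] i3&i4  blt.BR mul.MUL  -- pair
[3] i5&i6  add.ALU mul.MUL  -- pair
[4] i7  blt.BR  -- no-port BR/MEM
[5] i8&i9  st.MEM xor.ALU  -- pair
[6] i10&i11  or.ALU ld.MEM  -- pair
[7] i12  sll.ALU  -- tail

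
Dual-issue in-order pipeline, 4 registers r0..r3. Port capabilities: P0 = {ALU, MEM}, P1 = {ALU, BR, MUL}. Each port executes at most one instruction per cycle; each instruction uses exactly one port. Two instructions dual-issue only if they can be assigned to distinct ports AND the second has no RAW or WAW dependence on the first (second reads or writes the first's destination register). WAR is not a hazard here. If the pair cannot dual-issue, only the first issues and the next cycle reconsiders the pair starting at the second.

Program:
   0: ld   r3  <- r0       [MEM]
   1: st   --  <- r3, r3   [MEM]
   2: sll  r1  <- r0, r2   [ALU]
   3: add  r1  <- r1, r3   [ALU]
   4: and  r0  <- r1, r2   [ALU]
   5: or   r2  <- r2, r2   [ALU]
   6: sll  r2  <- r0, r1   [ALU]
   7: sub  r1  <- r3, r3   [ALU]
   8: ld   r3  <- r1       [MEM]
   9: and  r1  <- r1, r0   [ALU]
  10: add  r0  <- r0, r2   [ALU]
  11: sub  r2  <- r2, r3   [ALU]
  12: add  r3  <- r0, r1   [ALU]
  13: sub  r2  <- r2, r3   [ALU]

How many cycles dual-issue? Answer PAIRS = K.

PAIRS = 5

t=0 i0:ld ; no-port MEM/MEM
t=1 i1+i2:st+sll ; dual
t=2 i3:add ; RAW r1
t=3 i4+i5:and+or ; dual
t=4 i6+i7:sll+sub ; dual
t=5 i8+i9:ld+and ; dual
t=6 i10+i11:add+sub ; dual
t=7 i12:add ; RAW r3
t=8 i13:sub ; tail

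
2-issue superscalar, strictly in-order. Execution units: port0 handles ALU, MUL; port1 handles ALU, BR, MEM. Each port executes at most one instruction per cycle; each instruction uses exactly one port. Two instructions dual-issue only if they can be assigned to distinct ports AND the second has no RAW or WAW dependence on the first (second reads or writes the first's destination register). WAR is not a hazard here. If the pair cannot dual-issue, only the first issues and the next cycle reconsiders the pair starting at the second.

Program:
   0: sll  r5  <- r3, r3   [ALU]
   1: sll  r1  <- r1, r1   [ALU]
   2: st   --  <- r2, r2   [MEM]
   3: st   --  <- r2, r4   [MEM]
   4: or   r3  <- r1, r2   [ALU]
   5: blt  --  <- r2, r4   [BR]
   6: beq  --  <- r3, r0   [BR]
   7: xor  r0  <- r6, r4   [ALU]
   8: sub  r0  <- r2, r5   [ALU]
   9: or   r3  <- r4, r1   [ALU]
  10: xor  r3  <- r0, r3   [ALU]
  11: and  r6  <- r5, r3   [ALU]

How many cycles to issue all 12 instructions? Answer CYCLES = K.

[0] i0,i1  sll.ALU+sll.ALU  -- dual
[1] i2  st.MEM  -- no-port MEM/MEM
[2] i3,i4  st.MEM+or.ALU  -- dual
[3] i5  blt.BR  -- no-port BR/BR
[4] i6,i7  beq.BR+xor.ALU  -- dual
[5] i8,i9  sub.ALU+or.ALU  -- dual
[6] i10  xor.ALU  -- RAW r3
[7] i11  and.ALU  -- tail

CYCLES = 8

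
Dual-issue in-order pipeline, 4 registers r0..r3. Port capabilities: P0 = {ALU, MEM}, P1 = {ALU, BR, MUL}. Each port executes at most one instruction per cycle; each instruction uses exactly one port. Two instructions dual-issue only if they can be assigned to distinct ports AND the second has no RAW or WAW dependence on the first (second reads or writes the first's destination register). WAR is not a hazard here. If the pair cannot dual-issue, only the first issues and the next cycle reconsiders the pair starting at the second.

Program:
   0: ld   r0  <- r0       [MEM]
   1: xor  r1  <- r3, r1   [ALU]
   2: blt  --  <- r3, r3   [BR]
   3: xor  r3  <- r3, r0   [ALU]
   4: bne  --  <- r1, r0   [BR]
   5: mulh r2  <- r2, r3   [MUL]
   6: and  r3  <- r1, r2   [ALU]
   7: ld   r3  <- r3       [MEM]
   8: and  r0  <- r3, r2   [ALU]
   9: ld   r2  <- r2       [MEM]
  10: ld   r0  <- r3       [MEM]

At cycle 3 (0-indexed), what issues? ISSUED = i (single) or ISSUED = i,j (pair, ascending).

ISSUED = 5

#0 head=0: ld.MEM+xor.ALU i0+i1 dual
#1 head=2: blt.BR+xor.ALU i2+i3 dual
#2 head=4: bne.BR i4 no-port BR/MUL
#3 head=5: mulh.MUL i5 RAW r2
#4 head=6: and.ALU i6 RAW+WAW r3
#5 head=7: ld.MEM i7 RAW r3
#6 head=8: and.ALU+ld.MEM i8+i9 dual
#7 head=10: ld.MEM i10 tail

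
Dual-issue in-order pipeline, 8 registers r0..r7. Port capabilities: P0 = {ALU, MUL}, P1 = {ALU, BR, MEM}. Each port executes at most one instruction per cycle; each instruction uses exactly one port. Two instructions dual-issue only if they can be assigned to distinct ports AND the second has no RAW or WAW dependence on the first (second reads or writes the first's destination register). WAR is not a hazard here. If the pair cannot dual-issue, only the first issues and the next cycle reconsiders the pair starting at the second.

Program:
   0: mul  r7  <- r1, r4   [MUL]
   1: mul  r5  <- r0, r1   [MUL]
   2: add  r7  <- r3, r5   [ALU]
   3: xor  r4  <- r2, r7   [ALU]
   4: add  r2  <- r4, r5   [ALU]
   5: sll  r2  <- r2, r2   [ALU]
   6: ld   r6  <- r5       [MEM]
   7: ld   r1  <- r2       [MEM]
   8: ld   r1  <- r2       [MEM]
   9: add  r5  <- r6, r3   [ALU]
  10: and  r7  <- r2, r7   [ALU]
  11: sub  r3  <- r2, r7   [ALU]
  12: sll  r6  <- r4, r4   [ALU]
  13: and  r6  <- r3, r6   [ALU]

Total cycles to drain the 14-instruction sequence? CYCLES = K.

0. mul.MUL @i0  | no-port MUL/MUL
1. mul.MUL @i1  | RAW r5
2. add.ALU @i2  | RAW r7
3. xor.ALU @i3  | RAW r4
4. add.ALU @i4  | RAW+WAW r2
5. sll.ALU;ld.MEM @i5&i6  | dual
6. ld.MEM @i7  | no-port MEM/MEM
7. ld.MEM;add.ALU @i8&i9  | dual
8. and.ALU @i10  | RAW r7
9. sub.ALU;sll.ALU @i11&i12  | dual
10. and.ALU @i13  | tail

CYCLES = 11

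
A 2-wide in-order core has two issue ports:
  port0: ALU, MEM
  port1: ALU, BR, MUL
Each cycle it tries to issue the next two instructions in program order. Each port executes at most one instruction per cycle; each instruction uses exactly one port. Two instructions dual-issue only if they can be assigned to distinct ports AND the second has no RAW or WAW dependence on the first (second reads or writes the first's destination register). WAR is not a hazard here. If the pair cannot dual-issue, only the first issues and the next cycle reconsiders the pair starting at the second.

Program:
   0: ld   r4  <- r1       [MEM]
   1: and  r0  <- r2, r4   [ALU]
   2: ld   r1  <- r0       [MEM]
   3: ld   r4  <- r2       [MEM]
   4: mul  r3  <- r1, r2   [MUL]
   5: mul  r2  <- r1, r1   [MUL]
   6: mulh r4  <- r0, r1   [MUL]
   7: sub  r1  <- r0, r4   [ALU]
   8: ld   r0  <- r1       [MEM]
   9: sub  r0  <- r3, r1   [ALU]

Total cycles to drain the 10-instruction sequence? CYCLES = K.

CYCLES = 9

[0] i0  ld.MEM  -- RAW r4
[1] i1  and.ALU  -- RAW r0
[2] i2  ld.MEM  -- no-port MEM/MEM
[3] i3/i4  ld.MEM+mul.MUL  -- dual
[4] i5  mul.MUL  -- no-port MUL/MUL
[5] i6  mulh.MUL  -- RAW r4
[6] i7  sub.ALU  -- RAW r1
[7] i8  ld.MEM  -- WAW r0
[8] i9  sub.ALU  -- tail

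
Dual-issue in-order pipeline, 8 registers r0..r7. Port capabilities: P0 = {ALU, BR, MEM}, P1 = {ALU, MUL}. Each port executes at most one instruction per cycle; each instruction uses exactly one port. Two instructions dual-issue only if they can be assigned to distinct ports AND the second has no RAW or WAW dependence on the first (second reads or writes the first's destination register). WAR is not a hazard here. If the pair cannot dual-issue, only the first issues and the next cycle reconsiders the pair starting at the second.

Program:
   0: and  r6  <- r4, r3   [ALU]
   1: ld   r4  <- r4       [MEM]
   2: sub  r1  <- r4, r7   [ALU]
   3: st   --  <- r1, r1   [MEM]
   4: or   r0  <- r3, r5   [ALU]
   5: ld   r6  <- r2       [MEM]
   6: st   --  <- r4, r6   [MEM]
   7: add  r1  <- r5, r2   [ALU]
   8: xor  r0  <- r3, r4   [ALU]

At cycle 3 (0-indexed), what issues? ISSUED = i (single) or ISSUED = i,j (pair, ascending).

ISSUED = 5

0. and;ld @i0,i1  | dual
1. sub @i2  | RAW r1
2. st;or @i3,i4  | dual
3. ld @i5  | no-port MEM/MEM
4. st;add @i6,i7  | dual
5. xor @i8  | tail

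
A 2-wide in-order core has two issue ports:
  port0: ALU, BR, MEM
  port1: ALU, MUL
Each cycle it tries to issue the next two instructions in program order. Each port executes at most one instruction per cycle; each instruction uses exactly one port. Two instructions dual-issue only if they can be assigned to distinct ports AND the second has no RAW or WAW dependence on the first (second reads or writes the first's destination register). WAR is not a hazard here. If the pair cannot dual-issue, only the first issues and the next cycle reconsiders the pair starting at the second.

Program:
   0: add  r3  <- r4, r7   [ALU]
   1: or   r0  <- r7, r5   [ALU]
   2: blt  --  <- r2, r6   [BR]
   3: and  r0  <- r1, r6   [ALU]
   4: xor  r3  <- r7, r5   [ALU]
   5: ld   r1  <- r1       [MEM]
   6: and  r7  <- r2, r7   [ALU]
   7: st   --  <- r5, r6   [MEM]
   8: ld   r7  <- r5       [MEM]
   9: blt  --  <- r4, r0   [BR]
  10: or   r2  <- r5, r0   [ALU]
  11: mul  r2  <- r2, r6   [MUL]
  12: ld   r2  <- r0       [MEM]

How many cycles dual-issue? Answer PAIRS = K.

PAIRS = 5

c0: i0&i1 add.ALU/or.ALU  2-wide
c1: i2&i3 blt.BR/and.ALU  2-wide
c2: i4&i5 xor.ALU/ld.MEM  2-wide
c3: i6&i7 and.ALU/st.MEM  2-wide
c4: i8 ld.MEM  no-port MEM/BR
c5: i9&i10 blt.BR/or.ALU  2-wide
c6: i11 mul.MUL  WAW r2
c7: i12 ld.MEM  tail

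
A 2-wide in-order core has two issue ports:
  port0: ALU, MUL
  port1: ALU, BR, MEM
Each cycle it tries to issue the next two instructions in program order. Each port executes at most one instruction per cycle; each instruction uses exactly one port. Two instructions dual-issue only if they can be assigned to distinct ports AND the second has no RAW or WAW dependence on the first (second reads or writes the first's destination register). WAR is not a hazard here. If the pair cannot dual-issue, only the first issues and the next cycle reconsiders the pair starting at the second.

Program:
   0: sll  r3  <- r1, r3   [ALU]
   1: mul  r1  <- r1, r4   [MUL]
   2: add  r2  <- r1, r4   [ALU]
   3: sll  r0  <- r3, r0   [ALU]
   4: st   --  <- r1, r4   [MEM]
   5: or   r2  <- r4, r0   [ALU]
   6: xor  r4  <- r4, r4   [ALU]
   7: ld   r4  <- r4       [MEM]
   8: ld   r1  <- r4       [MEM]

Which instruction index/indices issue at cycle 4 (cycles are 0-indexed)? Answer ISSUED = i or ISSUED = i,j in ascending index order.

ISSUED = 7

c0: i0&i1 sll.ALU+mul.MUL  dual
c1: i2&i3 add.ALU+sll.ALU  dual
c2: i4&i5 st.MEM+or.ALU  dual
c3: i6 xor.ALU  RAW+WAW r4
c4: i7 ld.MEM  no-port MEM/MEM
c5: i8 ld.MEM  tail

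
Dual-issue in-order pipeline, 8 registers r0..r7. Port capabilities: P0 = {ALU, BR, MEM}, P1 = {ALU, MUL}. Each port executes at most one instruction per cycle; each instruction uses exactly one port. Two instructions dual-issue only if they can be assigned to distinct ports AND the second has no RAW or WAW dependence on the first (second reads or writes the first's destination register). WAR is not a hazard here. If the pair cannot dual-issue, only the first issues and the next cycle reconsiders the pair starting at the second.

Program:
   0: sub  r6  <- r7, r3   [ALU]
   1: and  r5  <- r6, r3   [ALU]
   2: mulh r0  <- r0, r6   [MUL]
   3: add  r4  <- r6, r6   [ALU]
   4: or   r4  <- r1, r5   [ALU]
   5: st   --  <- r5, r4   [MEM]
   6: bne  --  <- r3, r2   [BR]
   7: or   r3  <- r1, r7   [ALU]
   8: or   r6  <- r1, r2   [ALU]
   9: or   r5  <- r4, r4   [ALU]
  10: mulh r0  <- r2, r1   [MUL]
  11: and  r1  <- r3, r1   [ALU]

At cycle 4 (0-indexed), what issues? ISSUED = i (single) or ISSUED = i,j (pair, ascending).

#0 head=0: sub.ALU i0 RAW r6
#1 head=1: and.ALU;mulh.MUL i1&i2 dual
#2 head=3: add.ALU i3 WAW r4
#3 head=4: or.ALU i4 RAW r4
#4 head=5: st.MEM i5 no-port MEM/BR
#5 head=6: bne.BR;or.ALU i6&i7 dual
#6 head=8: or.ALU;or.ALU i8&i9 dual
#7 head=10: mulh.MUL;and.ALU i10&i11 dual

ISSUED = 5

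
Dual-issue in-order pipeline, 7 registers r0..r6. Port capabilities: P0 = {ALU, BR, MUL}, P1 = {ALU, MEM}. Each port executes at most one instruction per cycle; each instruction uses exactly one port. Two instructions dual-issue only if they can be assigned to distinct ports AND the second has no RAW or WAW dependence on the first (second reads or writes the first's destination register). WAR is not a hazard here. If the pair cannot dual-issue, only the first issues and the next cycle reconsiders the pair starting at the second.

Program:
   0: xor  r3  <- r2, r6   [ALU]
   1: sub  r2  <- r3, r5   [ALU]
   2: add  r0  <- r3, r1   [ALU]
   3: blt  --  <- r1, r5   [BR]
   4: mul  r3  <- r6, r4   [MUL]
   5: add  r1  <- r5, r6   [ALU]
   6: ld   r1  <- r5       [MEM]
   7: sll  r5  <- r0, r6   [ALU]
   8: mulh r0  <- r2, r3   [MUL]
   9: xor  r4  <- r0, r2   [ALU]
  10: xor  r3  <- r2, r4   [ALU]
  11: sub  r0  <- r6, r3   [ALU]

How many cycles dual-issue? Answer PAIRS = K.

#0 head=0: xor.ALU i0 RAW r3
#1 head=1: sub.ALU add.ALU i1&i2 dual
#2 head=3: blt.BR i3 no-port BR/MUL
#3 head=4: mul.MUL add.ALU i4&i5 dual
#4 head=6: ld.MEM sll.ALU i6&i7 dual
#5 head=8: mulh.MUL i8 RAW r0
#6 head=9: xor.ALU i9 RAW r4
#7 head=10: xor.ALU i10 RAW r3
#8 head=11: sub.ALU i11 tail

PAIRS = 3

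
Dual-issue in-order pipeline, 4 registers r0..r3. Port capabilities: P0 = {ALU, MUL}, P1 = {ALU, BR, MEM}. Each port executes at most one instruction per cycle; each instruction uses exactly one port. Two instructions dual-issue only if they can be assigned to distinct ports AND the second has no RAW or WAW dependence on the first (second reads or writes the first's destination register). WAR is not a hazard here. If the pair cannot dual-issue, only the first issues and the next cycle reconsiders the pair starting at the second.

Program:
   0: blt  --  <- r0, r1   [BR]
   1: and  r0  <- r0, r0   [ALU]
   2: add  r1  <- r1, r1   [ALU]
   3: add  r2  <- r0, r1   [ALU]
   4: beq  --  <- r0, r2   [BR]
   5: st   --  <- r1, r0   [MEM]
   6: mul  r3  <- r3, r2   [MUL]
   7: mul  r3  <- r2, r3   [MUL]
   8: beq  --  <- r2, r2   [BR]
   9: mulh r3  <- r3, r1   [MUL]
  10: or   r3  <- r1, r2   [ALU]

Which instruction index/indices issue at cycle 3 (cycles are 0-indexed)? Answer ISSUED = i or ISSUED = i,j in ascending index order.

  cy0 -> i0/i1 (blt.BR/and.ALU) 2-wide
  cy1 -> i2 (add.ALU) RAW r1
  cy2 -> i3 (add.ALU) RAW r2
  cy3 -> i4 (beq.BR) no-port BR/MEM
  cy4 -> i5/i6 (st.MEM/mul.MUL) 2-wide
  cy5 -> i7/i8 (mul.MUL/beq.BR) 2-wide
  cy6 -> i9 (mulh.MUL) WAW r3
  cy7 -> i10 (or.ALU) tail

ISSUED = 4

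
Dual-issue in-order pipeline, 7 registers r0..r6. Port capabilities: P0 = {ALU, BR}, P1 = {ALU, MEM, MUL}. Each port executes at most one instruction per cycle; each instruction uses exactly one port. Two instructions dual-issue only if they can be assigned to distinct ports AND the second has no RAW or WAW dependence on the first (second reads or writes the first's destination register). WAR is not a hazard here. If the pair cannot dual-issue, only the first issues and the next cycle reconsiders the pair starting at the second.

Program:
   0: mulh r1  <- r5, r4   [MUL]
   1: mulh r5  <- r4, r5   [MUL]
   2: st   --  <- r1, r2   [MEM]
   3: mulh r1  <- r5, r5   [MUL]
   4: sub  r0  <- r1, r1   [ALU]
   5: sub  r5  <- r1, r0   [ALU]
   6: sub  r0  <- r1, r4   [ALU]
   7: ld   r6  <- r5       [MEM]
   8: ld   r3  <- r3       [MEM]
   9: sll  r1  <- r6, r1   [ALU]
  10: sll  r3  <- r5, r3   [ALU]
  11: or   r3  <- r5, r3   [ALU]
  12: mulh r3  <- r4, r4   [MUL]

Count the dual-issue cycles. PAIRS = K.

t=0 i0:mulh ; no-port MUL/MUL
t=1 i1:mulh ; no-port MUL/MEM
t=2 i2:st ; no-port MEM/MUL
t=3 i3:mulh ; RAW r1
t=4 i4:sub ; RAW r0
t=5 i5+i6:sub;sub ; pair
t=6 i7:ld ; no-port MEM/MEM
t=7 i8+i9:ld;sll ; pair
t=8 i10:sll ; RAW+WAW r3
t=9 i11:or ; WAW r3
t=10 i12:mulh ; tail

PAIRS = 2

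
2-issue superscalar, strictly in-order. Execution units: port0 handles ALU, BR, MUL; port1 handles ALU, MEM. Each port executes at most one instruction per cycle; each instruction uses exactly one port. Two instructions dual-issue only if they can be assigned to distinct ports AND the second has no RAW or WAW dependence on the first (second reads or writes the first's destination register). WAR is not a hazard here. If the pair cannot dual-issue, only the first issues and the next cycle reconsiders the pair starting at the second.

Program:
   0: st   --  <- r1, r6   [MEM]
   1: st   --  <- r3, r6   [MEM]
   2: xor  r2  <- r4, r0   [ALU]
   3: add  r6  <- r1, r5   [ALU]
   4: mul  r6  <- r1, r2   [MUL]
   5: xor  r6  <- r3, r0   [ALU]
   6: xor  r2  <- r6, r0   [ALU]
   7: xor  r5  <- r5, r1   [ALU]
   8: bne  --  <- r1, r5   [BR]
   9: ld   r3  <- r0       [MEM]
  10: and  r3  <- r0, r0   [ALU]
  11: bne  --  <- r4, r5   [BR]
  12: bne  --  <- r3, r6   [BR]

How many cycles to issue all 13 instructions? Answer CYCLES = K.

CYCLES = 9

0. st.MEM @i0  | no-port MEM/MEM
1. st.MEM;xor.ALU @i1/i2  | dual
2. add.ALU @i3  | WAW r6
3. mul.MUL @i4  | WAW r6
4. xor.ALU @i5  | RAW r6
5. xor.ALU;xor.ALU @i6/i7  | dual
6. bne.BR;ld.MEM @i8/i9  | dual
7. and.ALU;bne.BR @i10/i11  | dual
8. bne.BR @i12  | tail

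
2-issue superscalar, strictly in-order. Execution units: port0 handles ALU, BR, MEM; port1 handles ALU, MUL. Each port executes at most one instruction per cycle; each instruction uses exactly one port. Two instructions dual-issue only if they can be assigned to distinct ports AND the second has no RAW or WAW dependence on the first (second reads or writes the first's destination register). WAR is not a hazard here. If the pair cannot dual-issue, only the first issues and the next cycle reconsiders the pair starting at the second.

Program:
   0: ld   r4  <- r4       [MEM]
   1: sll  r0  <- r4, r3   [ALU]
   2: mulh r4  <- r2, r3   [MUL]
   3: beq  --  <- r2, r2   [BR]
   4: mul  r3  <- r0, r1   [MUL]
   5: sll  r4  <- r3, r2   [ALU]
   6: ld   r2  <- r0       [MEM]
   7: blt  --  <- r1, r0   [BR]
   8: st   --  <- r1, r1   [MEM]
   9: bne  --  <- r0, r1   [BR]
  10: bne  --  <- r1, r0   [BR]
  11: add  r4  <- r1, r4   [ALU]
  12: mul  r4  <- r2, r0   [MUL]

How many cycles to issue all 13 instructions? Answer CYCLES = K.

0. ld @i0  | RAW r4
1. sll;mulh @i1&i2  | 2-wide
2. beq;mul @i3&i4  | 2-wide
3. sll;ld @i5&i6  | 2-wide
4. blt @i7  | no-port BR/MEM
5. st @i8  | no-port MEM/BR
6. bne @i9  | no-port BR/BR
7. bne;add @i10&i11  | 2-wide
8. mul @i12  | tail

CYCLES = 9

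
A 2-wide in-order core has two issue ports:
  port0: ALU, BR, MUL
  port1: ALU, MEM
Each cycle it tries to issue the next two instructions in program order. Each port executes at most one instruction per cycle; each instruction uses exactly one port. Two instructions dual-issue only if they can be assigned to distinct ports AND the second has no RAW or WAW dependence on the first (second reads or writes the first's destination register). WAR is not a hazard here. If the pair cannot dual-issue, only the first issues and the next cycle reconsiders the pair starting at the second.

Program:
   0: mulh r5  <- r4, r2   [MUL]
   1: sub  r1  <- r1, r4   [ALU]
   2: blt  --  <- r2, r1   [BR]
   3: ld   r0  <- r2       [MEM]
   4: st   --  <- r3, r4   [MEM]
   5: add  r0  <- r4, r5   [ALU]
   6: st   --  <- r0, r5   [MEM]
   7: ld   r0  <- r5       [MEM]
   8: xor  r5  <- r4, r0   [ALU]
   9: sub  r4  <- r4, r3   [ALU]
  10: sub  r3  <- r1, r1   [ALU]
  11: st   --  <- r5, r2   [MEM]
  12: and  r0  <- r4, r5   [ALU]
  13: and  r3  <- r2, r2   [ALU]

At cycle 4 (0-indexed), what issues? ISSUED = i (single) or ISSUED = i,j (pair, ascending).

ISSUED = 7

t=0 i0+i1:mulh sub ; pair
t=1 i2+i3:blt ld ; pair
t=2 i4+i5:st add ; pair
t=3 i6:st ; no-port MEM/MEM
t=4 i7:ld ; RAW r0
t=5 i8+i9:xor sub ; pair
t=6 i10+i11:sub st ; pair
t=7 i12+i13:and and ; pair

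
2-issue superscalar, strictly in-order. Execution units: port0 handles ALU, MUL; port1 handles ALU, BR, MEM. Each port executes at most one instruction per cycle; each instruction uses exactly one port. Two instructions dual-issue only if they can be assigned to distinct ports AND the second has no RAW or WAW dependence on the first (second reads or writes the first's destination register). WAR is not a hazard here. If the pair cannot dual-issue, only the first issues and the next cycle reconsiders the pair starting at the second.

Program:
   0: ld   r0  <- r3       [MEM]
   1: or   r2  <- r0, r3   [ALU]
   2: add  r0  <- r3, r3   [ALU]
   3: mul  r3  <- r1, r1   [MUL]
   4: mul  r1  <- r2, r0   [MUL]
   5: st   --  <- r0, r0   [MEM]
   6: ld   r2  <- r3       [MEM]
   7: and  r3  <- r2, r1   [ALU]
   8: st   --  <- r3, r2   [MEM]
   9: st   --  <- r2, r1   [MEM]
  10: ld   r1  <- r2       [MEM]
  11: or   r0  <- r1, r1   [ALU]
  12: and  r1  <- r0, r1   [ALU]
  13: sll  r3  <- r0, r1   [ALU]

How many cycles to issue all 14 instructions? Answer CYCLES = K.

#0 head=0: ld i0 RAW r0
#1 head=1: or+add i1&i2 2-wide
#2 head=3: mul i3 no-port MUL/MUL
#3 head=4: mul+st i4&i5 2-wide
#4 head=6: ld i6 RAW r2
#5 head=7: and i7 RAW r3
#6 head=8: st i8 no-port MEM/MEM
#7 head=9: st i9 no-port MEM/MEM
#8 head=10: ld i10 RAW r1
#9 head=11: or i11 RAW r0
#10 head=12: and i12 RAW r1
#11 head=13: sll i13 tail

CYCLES = 12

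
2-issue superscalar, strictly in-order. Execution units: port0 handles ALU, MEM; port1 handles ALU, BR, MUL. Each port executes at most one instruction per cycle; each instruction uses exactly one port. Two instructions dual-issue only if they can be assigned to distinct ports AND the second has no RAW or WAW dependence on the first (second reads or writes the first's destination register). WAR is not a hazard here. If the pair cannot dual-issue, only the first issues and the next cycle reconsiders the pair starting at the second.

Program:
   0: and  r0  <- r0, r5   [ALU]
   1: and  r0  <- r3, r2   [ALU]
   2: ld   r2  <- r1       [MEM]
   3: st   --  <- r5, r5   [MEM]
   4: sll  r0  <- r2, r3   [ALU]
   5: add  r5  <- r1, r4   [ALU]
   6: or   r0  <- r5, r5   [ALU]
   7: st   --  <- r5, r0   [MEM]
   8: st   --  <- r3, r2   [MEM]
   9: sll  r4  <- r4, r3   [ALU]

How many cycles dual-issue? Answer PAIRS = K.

t=0 i0:and.ALU ; WAW r0
t=1 i1/i2:and.ALU;ld.MEM ; dual
t=2 i3/i4:st.MEM;sll.ALU ; dual
t=3 i5:add.ALU ; RAW r5
t=4 i6:or.ALU ; RAW r0
t=5 i7:st.MEM ; no-port MEM/MEM
t=6 i8/i9:st.MEM;sll.ALU ; dual

PAIRS = 3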